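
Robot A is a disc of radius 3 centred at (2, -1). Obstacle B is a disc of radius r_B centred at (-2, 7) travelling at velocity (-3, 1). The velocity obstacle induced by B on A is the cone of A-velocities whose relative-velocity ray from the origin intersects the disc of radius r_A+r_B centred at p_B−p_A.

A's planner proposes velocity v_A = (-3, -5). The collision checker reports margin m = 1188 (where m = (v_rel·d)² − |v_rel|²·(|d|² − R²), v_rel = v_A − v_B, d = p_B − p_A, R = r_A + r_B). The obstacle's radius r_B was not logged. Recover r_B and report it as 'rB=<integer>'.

m = 1188
d = (-4, 8);  v_rel = (0, -6),  |v_rel|² = 36
v_rel×d = (0)·(8) − (-6)·(-4) = -24
since m = R²·36 − (-24)²:  R² = (576 + 1188) / 36 = 49
R = √49 = 7  ⇒  r_B = 7 − 3 = 4

rB=4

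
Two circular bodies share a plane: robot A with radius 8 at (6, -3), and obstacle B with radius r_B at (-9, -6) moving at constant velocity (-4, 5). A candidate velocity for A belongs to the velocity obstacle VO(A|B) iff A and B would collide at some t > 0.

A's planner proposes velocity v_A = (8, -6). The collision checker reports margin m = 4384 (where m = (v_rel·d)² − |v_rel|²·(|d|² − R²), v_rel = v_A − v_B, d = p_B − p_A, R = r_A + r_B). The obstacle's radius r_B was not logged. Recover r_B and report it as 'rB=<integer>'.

m = 4384
d = (-15, -3);  v_rel = (12, -11),  |v_rel|² = 265
v_rel×d = (12)·(-3) − (-11)·(-15) = -201
since m = R²·265 − (-201)²:  R² = (40401 + 4384) / 265 = 169
R = √169 = 13  ⇒  r_B = 13 − 8 = 5

rB=5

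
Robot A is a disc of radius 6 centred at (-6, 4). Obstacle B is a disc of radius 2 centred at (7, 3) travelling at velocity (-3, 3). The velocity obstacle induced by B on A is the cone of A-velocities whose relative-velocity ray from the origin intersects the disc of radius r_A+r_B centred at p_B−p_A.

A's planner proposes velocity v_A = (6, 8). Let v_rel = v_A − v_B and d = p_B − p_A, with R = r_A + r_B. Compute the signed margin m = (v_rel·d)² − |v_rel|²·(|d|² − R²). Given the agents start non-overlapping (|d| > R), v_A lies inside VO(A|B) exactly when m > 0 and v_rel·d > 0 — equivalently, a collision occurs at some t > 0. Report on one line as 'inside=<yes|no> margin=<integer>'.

d = (13, -1),  |d|² = 170;  R = 6+2 = 8,  c = 170−8² = 106
v_rel = (9, 5),  |v_rel|² = 106;  v_rel·d = (9)·(13) + (5)·(-1) = 112
106·t² − 224·t + 106 = 0  ⇒  m = 112² − 106·106 = 1308
m = 1308 > 0,  v_rel·d = 112 > 0  ⇒  inside

inside=yes margin=1308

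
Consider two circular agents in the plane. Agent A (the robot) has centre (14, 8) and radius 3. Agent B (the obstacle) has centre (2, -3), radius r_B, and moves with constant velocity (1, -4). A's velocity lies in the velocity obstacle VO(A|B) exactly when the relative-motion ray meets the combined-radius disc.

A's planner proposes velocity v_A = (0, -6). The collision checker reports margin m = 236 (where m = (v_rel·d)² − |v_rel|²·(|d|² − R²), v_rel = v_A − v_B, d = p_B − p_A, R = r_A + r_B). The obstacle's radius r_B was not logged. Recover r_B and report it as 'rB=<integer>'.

m = 236
d = (-12, -11);  v_rel = (-1, -2),  |v_rel|² = 5
v_rel×d = (-1)·(-11) − (-2)·(-12) = -13
since m = R²·5 − (-13)²:  R² = (169 + 236) / 5 = 81
R = √81 = 9  ⇒  r_B = 9 − 3 = 6

rB=6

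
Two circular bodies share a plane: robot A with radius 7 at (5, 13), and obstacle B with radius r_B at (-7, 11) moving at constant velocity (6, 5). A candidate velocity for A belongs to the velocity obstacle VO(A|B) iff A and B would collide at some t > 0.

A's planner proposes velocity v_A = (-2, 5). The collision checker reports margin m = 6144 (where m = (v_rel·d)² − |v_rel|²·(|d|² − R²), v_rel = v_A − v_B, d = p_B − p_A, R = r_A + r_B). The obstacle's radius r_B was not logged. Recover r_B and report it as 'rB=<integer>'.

m = 6144
d = (-12, -2);  v_rel = (-8, 0),  |v_rel|² = 64
v_rel×d = (-8)·(-2) − (0)·(-12) = 16
since m = R²·64 − 16²:  R² = (256 + 6144) / 64 = 100
R = √100 = 10  ⇒  r_B = 10 − 7 = 3

rB=3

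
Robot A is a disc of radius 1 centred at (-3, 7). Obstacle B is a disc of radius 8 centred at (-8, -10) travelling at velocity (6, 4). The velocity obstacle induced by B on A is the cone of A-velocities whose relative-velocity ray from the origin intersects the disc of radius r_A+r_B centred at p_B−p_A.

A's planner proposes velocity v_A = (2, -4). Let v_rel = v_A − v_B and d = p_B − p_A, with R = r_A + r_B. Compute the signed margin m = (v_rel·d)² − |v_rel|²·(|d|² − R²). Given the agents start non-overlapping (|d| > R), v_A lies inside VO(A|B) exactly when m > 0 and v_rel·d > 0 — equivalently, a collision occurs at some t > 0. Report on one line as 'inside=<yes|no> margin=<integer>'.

d = (-5, -17),  |d|² = 314;  R = 1+8 = 9,  c = 314−9² = 233
v_rel = (-4, -8),  |v_rel|² = 80;  v_rel·d = (-4)·(-5) + (-8)·(-17) = 156
80·t² − 312·t + 233 = 0  ⇒  m = 156² − 80·233 = 5696
m = 5696 > 0,  v_rel·d = 156 > 0  ⇒  inside

inside=yes margin=5696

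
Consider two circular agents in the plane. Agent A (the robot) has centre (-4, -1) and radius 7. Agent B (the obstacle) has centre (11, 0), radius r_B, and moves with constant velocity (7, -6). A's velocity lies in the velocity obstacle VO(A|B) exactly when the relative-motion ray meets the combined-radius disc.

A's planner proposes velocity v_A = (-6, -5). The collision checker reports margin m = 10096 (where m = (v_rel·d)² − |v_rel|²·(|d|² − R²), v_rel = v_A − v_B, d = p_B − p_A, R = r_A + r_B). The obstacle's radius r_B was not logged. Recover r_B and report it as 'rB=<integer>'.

m = 10096
d = (15, 1);  v_rel = (-13, 1),  |v_rel|² = 170
v_rel×d = (-13)·(1) − (1)·(15) = -28
since m = R²·170 − (-28)²:  R² = (784 + 10096) / 170 = 64
R = √64 = 8  ⇒  r_B = 8 − 7 = 1

rB=1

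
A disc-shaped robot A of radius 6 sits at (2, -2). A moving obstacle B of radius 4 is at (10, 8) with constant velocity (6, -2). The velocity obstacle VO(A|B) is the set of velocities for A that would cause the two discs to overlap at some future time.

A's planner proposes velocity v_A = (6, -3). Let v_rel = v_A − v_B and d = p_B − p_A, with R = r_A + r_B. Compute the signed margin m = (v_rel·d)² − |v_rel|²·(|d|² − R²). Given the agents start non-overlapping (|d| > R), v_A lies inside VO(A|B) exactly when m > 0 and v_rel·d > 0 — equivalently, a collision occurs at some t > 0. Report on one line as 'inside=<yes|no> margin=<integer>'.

d = (8, 10),  |d|² = 164;  R = 6+4 = 10,  c = 164−10² = 64
v_rel = (0, -1),  |v_rel|² = 1;  v_rel·d = (0)·(8) + (-1)·(10) = -10
1·t² + 20·t + 64 = 0  ⇒  m = (-10)² − 1·64 = 36
m = 36 > 0,  v_rel·d = -10 < 0  ⇒  outside

inside=no margin=36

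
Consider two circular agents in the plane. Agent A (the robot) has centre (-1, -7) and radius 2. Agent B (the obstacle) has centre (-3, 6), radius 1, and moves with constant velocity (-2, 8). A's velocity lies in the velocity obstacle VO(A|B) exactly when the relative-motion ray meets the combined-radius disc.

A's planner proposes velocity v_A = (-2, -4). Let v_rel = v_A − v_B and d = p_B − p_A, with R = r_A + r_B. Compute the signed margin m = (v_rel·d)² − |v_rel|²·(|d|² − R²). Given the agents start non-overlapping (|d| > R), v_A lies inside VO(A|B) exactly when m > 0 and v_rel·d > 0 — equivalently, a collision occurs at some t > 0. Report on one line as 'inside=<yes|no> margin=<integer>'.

d = (-2, 13),  |d|² = 173;  R = 2+1 = 3,  c = 173−3² = 164
v_rel = (0, -12),  |v_rel|² = 144;  v_rel·d = (0)·(-2) + (-12)·(13) = -156
144·t² + 312·t + 164 = 0  ⇒  m = (-156)² − 144·164 = 720
m = 720 > 0,  v_rel·d = -156 < 0  ⇒  outside

inside=no margin=720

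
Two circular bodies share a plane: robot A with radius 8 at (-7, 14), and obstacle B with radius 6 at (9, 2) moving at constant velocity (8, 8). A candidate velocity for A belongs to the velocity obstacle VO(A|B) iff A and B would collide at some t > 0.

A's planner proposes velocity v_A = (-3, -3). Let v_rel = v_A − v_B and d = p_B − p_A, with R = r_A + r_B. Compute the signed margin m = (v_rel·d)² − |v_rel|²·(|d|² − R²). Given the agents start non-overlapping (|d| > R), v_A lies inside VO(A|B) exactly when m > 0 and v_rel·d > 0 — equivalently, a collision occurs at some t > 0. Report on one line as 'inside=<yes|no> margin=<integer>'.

d = (16, -12),  |d|² = 400;  R = 8+6 = 14,  c = 400−14² = 204
v_rel = (-11, -11),  |v_rel|² = 242;  v_rel·d = (-11)·(16) + (-11)·(-12) = -44
242·t² + 88·t + 204 = 0  ⇒  m = (-44)² − 242·204 = -47432
m = -47432 < 0,  v_rel·d = -44 < 0  ⇒  outside

inside=no margin=-47432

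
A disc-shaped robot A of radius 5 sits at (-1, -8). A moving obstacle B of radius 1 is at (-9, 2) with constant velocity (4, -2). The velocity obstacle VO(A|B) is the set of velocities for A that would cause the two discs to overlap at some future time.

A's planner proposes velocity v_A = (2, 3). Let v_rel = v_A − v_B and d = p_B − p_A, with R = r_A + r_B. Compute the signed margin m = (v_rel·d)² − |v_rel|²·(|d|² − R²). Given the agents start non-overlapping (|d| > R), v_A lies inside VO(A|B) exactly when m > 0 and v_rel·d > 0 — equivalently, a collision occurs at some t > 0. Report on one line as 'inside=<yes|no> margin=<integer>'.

d = (-8, 10),  |d|² = 164;  R = 5+1 = 6,  c = 164−6² = 128
v_rel = (-2, 5),  |v_rel|² = 29;  v_rel·d = (-2)·(-8) + (5)·(10) = 66
29·t² − 132·t + 128 = 0  ⇒  m = 66² − 29·128 = 644
m = 644 > 0,  v_rel·d = 66 > 0  ⇒  inside

inside=yes margin=644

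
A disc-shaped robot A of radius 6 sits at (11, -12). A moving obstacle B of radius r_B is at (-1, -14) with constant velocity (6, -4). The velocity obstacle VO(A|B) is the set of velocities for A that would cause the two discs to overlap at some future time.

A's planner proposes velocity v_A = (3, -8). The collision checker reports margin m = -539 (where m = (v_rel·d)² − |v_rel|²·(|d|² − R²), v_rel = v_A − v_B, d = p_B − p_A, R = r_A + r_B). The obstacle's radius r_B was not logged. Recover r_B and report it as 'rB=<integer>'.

m = -539
d = (-12, -2);  v_rel = (-3, -4),  |v_rel|² = 25
v_rel×d = (-3)·(-2) − (-4)·(-12) = -42
since m = R²·25 − (-42)²:  R² = (1764 + -539) / 25 = 49
R = √49 = 7  ⇒  r_B = 7 − 6 = 1

rB=1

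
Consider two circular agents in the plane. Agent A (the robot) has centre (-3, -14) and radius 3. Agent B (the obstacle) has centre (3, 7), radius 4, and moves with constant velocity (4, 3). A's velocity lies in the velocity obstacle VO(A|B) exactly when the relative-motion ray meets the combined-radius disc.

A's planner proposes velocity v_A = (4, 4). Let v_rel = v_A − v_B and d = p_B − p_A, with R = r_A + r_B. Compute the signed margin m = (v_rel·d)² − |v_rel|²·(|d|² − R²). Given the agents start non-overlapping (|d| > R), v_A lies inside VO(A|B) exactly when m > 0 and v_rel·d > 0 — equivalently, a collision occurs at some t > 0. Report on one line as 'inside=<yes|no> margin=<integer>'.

d = (6, 21),  |d|² = 477;  R = 3+4 = 7,  c = 477−7² = 428
v_rel = (0, 1),  |v_rel|² = 1;  v_rel·d = (0)·(6) + (1)·(21) = 21
1·t² − 42·t + 428 = 0  ⇒  m = 21² − 1·428 = 13
m = 13 > 0,  v_rel·d = 21 > 0  ⇒  inside

inside=yes margin=13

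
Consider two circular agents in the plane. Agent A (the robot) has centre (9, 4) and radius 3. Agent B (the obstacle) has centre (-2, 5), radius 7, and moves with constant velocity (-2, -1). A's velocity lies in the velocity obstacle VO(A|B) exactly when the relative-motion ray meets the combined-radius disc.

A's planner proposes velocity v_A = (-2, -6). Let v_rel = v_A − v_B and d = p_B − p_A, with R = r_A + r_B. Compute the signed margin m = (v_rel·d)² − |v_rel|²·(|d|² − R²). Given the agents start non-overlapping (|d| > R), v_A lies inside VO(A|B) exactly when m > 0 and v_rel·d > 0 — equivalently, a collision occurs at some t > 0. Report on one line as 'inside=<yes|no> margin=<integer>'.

d = (-11, 1),  |d|² = 122;  R = 3+7 = 10,  c = 122−10² = 22
v_rel = (0, -5),  |v_rel|² = 25;  v_rel·d = (0)·(-11) + (-5)·(1) = -5
25·t² + 10·t + 22 = 0  ⇒  m = (-5)² − 25·22 = -525
m = -525 < 0,  v_rel·d = -5 < 0  ⇒  outside

inside=no margin=-525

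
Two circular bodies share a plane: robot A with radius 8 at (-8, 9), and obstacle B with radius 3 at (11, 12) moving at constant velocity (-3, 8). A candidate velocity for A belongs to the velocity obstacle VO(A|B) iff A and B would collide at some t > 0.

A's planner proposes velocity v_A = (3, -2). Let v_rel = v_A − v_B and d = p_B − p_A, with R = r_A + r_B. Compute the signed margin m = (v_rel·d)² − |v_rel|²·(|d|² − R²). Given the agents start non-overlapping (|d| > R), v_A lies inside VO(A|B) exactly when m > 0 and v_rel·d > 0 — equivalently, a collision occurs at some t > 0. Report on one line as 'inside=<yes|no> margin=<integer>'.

d = (19, 3),  |d|² = 370;  R = 8+3 = 11,  c = 370−11² = 249
v_rel = (6, -10),  |v_rel|² = 136;  v_rel·d = (6)·(19) + (-10)·(3) = 84
136·t² − 168·t + 249 = 0  ⇒  m = 84² − 136·249 = -26808
m = -26808 < 0,  v_rel·d = 84 > 0  ⇒  outside

inside=no margin=-26808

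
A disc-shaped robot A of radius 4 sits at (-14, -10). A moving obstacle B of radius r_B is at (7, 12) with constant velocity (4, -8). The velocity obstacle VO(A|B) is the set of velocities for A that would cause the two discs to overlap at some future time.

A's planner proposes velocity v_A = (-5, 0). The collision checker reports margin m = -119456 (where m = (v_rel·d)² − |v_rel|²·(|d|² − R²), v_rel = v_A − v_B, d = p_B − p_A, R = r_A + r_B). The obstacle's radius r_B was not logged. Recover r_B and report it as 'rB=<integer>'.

m = -119456
d = (21, 22);  v_rel = (-9, 8),  |v_rel|² = 145
v_rel×d = (-9)·(22) − (8)·(21) = -366
since m = R²·145 − (-366)²:  R² = (133956 + -119456) / 145 = 100
R = √100 = 10  ⇒  r_B = 10 − 4 = 6

rB=6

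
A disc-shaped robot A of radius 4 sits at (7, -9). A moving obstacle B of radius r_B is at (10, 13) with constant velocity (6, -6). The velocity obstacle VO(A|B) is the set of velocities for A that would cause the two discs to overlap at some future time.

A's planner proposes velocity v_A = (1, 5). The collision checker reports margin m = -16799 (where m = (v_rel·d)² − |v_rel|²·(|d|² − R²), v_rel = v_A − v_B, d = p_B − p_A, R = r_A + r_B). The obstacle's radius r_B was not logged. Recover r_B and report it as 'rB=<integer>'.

m = -16799
d = (3, 22);  v_rel = (-5, 11),  |v_rel|² = 146
v_rel×d = (-5)·(22) − (11)·(3) = -143
since m = R²·146 − (-143)²:  R² = (20449 + -16799) / 146 = 25
R = √25 = 5  ⇒  r_B = 5 − 4 = 1

rB=1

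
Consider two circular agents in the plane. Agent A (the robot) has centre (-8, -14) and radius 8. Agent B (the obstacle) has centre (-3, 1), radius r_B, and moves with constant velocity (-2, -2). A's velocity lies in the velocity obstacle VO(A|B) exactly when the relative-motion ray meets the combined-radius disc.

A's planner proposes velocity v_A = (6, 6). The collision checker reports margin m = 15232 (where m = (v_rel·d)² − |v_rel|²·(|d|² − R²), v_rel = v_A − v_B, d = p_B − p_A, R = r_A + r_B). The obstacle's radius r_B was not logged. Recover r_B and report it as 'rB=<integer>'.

m = 15232
d = (5, 15);  v_rel = (8, 8),  |v_rel|² = 128
v_rel×d = (8)·(15) − (8)·(5) = 80
since m = R²·128 − 80²:  R² = (6400 + 15232) / 128 = 169
R = √169 = 13  ⇒  r_B = 13 − 8 = 5

rB=5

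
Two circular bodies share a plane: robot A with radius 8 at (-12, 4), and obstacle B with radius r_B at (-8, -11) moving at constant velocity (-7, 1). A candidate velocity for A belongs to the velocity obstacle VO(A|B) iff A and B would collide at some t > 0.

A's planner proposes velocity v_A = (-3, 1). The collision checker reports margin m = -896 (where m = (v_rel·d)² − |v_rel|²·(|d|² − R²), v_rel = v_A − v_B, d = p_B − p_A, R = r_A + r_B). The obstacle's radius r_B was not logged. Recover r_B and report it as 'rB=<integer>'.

m = -896
d = (4, -15);  v_rel = (4, 0),  |v_rel|² = 16
v_rel×d = (4)·(-15) − (0)·(4) = -60
since m = R²·16 − (-60)²:  R² = (3600 + -896) / 16 = 169
R = √169 = 13  ⇒  r_B = 13 − 8 = 5

rB=5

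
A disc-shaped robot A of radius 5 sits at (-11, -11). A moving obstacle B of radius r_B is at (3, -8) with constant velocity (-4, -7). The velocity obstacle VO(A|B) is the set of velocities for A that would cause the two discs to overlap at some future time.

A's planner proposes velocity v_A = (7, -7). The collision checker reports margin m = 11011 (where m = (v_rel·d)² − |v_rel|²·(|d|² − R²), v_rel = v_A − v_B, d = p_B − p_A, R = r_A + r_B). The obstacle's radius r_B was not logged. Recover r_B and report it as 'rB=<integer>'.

m = 11011
d = (14, 3);  v_rel = (11, 0),  |v_rel|² = 121
v_rel×d = (11)·(3) − (0)·(14) = 33
since m = R²·121 − 33²:  R² = (1089 + 11011) / 121 = 100
R = √100 = 10  ⇒  r_B = 10 − 5 = 5

rB=5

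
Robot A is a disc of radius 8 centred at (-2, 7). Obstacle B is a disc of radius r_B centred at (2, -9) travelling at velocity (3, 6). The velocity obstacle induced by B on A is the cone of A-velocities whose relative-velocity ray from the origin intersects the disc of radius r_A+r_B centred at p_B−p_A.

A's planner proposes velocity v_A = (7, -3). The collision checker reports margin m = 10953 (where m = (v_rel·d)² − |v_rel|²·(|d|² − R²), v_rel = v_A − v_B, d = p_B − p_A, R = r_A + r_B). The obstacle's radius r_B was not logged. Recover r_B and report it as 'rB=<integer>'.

m = 10953
d = (4, -16);  v_rel = (4, -9),  |v_rel|² = 97
v_rel×d = (4)·(-16) − (-9)·(4) = -28
since m = R²·97 − (-28)²:  R² = (784 + 10953) / 97 = 121
R = √121 = 11  ⇒  r_B = 11 − 8 = 3

rB=3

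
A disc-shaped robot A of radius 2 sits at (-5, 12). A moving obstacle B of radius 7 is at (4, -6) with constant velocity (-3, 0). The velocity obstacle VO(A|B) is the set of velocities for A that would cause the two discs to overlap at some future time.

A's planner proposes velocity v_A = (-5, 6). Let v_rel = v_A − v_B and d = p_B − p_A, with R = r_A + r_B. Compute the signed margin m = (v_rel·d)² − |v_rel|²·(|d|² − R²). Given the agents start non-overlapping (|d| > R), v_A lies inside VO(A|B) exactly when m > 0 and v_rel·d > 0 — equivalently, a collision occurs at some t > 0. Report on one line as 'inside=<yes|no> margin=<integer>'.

d = (9, -18),  |d|² = 405;  R = 2+7 = 9,  c = 405−9² = 324
v_rel = (-2, 6),  |v_rel|² = 40;  v_rel·d = (-2)·(9) + (6)·(-18) = -126
40·t² + 252·t + 324 = 0  ⇒  m = (-126)² − 40·324 = 2916
m = 2916 > 0,  v_rel·d = -126 < 0  ⇒  outside

inside=no margin=2916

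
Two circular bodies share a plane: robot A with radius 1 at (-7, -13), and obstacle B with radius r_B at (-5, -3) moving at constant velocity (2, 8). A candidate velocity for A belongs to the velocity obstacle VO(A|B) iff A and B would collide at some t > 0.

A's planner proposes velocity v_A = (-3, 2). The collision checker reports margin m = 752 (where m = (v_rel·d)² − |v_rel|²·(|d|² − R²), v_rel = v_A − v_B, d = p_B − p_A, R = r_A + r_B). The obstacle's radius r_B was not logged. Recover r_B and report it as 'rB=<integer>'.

m = 752
d = (2, 10);  v_rel = (-5, -6),  |v_rel|² = 61
v_rel×d = (-5)·(10) − (-6)·(2) = -38
since m = R²·61 − (-38)²:  R² = (1444 + 752) / 61 = 36
R = √36 = 6  ⇒  r_B = 6 − 1 = 5

rB=5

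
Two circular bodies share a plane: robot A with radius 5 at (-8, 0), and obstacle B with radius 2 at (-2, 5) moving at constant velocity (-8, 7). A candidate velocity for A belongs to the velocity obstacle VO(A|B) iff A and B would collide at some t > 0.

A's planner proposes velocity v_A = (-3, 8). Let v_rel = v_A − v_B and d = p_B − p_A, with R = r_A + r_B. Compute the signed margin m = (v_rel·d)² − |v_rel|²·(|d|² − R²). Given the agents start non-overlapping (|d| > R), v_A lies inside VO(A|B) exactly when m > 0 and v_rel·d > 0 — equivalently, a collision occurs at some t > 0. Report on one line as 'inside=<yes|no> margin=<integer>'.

d = (6, 5),  |d|² = 61;  R = 5+2 = 7,  c = 61−7² = 12
v_rel = (5, 1),  |v_rel|² = 26;  v_rel·d = (5)·(6) + (1)·(5) = 35
26·t² − 70·t + 12 = 0  ⇒  m = 35² − 26·12 = 913
m = 913 > 0,  v_rel·d = 35 > 0  ⇒  inside

inside=yes margin=913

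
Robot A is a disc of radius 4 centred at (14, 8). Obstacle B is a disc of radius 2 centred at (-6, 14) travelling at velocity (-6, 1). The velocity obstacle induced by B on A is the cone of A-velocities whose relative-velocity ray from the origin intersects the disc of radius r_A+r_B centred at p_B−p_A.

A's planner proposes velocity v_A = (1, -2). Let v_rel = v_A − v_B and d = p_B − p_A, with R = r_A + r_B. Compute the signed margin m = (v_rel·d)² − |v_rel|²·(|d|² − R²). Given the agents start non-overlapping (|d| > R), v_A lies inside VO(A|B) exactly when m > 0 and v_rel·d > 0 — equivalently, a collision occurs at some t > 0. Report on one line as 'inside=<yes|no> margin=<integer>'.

d = (-20, 6),  |d|² = 436;  R = 4+2 = 6,  c = 436−6² = 400
v_rel = (7, -3),  |v_rel|² = 58;  v_rel·d = (7)·(-20) + (-3)·(6) = -158
58·t² + 316·t + 400 = 0  ⇒  m = (-158)² − 58·400 = 1764
m = 1764 > 0,  v_rel·d = -158 < 0  ⇒  outside

inside=no margin=1764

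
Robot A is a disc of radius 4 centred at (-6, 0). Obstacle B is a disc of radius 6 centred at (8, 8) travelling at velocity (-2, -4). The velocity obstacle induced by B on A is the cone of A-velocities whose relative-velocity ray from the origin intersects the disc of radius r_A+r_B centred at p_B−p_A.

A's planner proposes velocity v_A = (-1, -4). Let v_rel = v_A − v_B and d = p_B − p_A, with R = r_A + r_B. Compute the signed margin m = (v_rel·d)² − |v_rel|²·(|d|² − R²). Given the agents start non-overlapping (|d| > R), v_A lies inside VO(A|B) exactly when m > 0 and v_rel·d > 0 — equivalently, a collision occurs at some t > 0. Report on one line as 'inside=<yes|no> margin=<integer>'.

d = (14, 8),  |d|² = 260;  R = 4+6 = 10,  c = 260−10² = 160
v_rel = (1, 0),  |v_rel|² = 1;  v_rel·d = (1)·(14) + (0)·(8) = 14
1·t² − 28·t + 160 = 0  ⇒  m = 14² − 1·160 = 36
m = 36 > 0,  v_rel·d = 14 > 0  ⇒  inside

inside=yes margin=36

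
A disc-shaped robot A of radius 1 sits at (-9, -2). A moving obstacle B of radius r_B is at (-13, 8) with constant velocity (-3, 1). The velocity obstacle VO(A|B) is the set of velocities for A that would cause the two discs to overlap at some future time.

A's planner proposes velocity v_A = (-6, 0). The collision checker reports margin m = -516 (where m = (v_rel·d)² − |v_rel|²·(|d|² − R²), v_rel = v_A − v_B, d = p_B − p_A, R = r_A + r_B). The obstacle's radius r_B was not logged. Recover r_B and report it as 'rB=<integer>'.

m = -516
d = (-4, 10);  v_rel = (-3, -1),  |v_rel|² = 10
v_rel×d = (-3)·(10) − (-1)·(-4) = -34
since m = R²·10 − (-34)²:  R² = (1156 + -516) / 10 = 64
R = √64 = 8  ⇒  r_B = 8 − 1 = 7

rB=7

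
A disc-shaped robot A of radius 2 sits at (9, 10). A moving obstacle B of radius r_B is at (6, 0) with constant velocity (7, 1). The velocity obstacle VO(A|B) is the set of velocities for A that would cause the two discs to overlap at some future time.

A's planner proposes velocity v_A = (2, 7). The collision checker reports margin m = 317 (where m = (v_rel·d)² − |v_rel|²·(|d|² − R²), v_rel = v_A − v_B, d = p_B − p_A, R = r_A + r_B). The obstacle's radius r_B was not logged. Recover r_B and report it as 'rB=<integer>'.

m = 317
d = (-3, -10);  v_rel = (-5, 6),  |v_rel|² = 61
v_rel×d = (-5)·(-10) − (6)·(-3) = 68
since m = R²·61 − 68²:  R² = (4624 + 317) / 61 = 81
R = √81 = 9  ⇒  r_B = 9 − 2 = 7

rB=7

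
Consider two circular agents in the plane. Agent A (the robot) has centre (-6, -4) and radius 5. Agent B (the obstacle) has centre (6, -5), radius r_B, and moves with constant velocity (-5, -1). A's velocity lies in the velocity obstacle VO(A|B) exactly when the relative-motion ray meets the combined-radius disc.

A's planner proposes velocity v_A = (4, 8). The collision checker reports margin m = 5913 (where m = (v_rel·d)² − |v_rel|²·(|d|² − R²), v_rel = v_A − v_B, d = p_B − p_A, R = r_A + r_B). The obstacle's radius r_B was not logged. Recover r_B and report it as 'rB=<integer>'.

m = 5913
d = (12, -1);  v_rel = (9, 9),  |v_rel|² = 162
v_rel×d = (9)·(-1) − (9)·(12) = -117
since m = R²·162 − (-117)²:  R² = (13689 + 5913) / 162 = 121
R = √121 = 11  ⇒  r_B = 11 − 5 = 6

rB=6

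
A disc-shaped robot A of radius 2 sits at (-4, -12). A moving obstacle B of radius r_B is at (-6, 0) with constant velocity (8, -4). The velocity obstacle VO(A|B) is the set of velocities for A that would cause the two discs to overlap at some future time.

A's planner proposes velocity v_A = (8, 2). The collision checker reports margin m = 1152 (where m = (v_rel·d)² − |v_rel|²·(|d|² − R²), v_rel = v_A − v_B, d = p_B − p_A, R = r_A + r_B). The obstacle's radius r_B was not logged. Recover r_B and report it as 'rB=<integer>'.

m = 1152
d = (-2, 12);  v_rel = (0, 6),  |v_rel|² = 36
v_rel×d = (0)·(12) − (6)·(-2) = 12
since m = R²·36 − 12²:  R² = (144 + 1152) / 36 = 36
R = √36 = 6  ⇒  r_B = 6 − 2 = 4

rB=4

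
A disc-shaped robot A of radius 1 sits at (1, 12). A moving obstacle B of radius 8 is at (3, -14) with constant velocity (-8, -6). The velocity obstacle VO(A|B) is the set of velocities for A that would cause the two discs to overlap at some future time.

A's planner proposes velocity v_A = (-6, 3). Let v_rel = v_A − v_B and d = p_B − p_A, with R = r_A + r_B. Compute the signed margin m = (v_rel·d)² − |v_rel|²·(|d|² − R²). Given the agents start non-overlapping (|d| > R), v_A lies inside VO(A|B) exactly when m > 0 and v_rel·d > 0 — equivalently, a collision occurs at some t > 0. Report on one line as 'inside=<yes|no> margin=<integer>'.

d = (2, -26),  |d|² = 680;  R = 1+8 = 9,  c = 680−9² = 599
v_rel = (2, 9),  |v_rel|² = 85;  v_rel·d = (2)·(2) + (9)·(-26) = -230
85·t² + 460·t + 599 = 0  ⇒  m = (-230)² − 85·599 = 1985
m = 1985 > 0,  v_rel·d = -230 < 0  ⇒  outside

inside=no margin=1985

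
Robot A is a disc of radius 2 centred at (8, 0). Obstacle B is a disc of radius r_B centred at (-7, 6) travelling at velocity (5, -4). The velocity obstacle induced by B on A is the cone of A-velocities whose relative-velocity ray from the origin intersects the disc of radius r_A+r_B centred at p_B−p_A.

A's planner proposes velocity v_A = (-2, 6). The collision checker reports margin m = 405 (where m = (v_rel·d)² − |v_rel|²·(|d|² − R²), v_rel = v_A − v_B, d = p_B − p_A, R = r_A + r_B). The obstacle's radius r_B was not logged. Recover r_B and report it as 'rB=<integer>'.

m = 405
d = (-15, 6);  v_rel = (-7, 10),  |v_rel|² = 149
v_rel×d = (-7)·(6) − (10)·(-15) = 108
since m = R²·149 − 108²:  R² = (11664 + 405) / 149 = 81
R = √81 = 9  ⇒  r_B = 9 − 2 = 7

rB=7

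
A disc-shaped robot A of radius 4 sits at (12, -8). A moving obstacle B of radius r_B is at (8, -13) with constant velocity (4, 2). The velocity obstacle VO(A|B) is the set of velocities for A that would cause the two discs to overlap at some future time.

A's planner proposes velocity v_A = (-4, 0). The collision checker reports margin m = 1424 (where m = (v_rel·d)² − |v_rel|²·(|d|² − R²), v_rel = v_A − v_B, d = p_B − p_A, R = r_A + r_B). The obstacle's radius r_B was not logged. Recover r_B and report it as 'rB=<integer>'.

m = 1424
d = (-4, -5);  v_rel = (-8, -2),  |v_rel|² = 68
v_rel×d = (-8)·(-5) − (-2)·(-4) = 32
since m = R²·68 − 32²:  R² = (1024 + 1424) / 68 = 36
R = √36 = 6  ⇒  r_B = 6 − 4 = 2

rB=2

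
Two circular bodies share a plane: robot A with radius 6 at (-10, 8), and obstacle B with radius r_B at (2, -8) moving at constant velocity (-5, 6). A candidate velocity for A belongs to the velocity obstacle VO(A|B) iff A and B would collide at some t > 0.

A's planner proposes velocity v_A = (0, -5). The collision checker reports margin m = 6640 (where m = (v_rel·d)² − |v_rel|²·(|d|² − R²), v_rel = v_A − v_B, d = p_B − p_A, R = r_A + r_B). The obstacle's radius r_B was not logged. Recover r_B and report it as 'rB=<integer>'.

m = 6640
d = (12, -16);  v_rel = (5, -11),  |v_rel|² = 146
v_rel×d = (5)·(-16) − (-11)·(12) = 52
since m = R²·146 − 52²:  R² = (2704 + 6640) / 146 = 64
R = √64 = 8  ⇒  r_B = 8 − 6 = 2

rB=2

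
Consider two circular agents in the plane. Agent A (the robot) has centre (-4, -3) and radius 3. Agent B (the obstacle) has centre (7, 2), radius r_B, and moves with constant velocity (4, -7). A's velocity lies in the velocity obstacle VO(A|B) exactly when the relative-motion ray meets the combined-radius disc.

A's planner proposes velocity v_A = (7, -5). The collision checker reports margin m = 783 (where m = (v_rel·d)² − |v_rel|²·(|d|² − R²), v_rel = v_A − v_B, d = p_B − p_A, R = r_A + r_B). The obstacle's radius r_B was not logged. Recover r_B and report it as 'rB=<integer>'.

m = 783
d = (11, 5);  v_rel = (3, 2),  |v_rel|² = 13
v_rel×d = (3)·(5) − (2)·(11) = -7
since m = R²·13 − (-7)²:  R² = (49 + 783) / 13 = 64
R = √64 = 8  ⇒  r_B = 8 − 3 = 5

rB=5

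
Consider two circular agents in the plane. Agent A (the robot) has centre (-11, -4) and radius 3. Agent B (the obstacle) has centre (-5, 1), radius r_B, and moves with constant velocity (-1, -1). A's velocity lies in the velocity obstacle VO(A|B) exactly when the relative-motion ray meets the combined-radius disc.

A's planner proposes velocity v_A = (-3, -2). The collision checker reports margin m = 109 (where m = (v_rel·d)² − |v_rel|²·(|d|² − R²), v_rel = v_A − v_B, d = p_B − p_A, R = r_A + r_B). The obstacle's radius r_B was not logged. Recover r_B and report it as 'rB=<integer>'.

m = 109
d = (6, 5);  v_rel = (-2, -1),  |v_rel|² = 5
v_rel×d = (-2)·(5) − (-1)·(6) = -4
since m = R²·5 − (-4)²:  R² = (16 + 109) / 5 = 25
R = √25 = 5  ⇒  r_B = 5 − 3 = 2

rB=2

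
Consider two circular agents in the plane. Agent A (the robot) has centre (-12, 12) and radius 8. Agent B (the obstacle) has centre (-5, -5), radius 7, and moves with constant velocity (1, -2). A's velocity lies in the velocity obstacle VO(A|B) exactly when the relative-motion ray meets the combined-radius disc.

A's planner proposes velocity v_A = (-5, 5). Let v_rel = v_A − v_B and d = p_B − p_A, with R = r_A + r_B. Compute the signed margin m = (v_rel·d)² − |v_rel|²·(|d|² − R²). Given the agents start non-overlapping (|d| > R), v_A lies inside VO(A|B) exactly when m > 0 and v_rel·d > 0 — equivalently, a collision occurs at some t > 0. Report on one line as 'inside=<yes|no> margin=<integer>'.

d = (7, -17),  |d|² = 338;  R = 8+7 = 15,  c = 338−15² = 113
v_rel = (-6, 7),  |v_rel|² = 85;  v_rel·d = (-6)·(7) + (7)·(-17) = -161
85·t² + 322·t + 113 = 0  ⇒  m = (-161)² − 85·113 = 16316
m = 16316 > 0,  v_rel·d = -161 < 0  ⇒  outside

inside=no margin=16316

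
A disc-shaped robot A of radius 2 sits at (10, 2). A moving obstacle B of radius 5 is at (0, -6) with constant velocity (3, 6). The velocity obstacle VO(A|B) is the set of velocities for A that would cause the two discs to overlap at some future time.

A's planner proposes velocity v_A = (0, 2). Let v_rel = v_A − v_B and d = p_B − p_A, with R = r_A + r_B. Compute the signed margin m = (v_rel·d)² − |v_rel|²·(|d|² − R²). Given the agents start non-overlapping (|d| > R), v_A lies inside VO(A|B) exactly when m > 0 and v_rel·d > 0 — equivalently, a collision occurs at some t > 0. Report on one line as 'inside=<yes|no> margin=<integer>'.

d = (-10, -8),  |d|² = 164;  R = 2+5 = 7,  c = 164−7² = 115
v_rel = (-3, -4),  |v_rel|² = 25;  v_rel·d = (-3)·(-10) + (-4)·(-8) = 62
25·t² − 124·t + 115 = 0  ⇒  m = 62² − 25·115 = 969
m = 969 > 0,  v_rel·d = 62 > 0  ⇒  inside

inside=yes margin=969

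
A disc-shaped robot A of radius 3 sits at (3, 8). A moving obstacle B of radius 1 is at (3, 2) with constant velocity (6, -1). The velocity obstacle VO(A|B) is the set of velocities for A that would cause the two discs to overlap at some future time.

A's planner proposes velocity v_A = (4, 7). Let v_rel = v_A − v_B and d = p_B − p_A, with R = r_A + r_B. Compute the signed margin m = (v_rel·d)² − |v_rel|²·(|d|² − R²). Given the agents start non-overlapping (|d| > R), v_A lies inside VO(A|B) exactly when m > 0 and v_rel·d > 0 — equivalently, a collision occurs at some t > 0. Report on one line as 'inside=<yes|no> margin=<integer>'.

d = (0, -6),  |d|² = 36;  R = 3+1 = 4,  c = 36−4² = 20
v_rel = (-2, 8),  |v_rel|² = 68;  v_rel·d = (-2)·(0) + (8)·(-6) = -48
68·t² + 96·t + 20 = 0  ⇒  m = (-48)² − 68·20 = 944
m = 944 > 0,  v_rel·d = -48 < 0  ⇒  outside

inside=no margin=944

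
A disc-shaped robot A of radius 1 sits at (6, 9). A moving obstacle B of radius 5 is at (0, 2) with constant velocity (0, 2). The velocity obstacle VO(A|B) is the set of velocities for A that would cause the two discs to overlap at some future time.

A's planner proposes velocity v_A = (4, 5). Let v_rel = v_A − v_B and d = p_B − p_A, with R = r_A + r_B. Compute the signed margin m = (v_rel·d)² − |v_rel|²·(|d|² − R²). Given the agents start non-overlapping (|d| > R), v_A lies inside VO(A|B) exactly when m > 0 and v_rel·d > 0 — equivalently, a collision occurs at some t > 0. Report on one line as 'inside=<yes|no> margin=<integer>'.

d = (-6, -7),  |d|² = 85;  R = 1+5 = 6,  c = 85−6² = 49
v_rel = (4, 3),  |v_rel|² = 25;  v_rel·d = (4)·(-6) + (3)·(-7) = -45
25·t² + 90·t + 49 = 0  ⇒  m = (-45)² − 25·49 = 800
m = 800 > 0,  v_rel·d = -45 < 0  ⇒  outside

inside=no margin=800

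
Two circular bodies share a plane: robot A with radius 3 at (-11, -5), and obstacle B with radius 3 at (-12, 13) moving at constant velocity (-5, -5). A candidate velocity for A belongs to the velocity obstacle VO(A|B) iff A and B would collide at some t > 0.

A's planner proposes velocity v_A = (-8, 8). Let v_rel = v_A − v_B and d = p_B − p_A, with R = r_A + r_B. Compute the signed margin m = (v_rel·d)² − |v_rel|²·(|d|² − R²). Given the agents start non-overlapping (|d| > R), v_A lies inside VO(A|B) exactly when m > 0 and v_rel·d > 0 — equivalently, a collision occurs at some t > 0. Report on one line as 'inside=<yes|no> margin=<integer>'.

d = (-1, 18),  |d|² = 325;  R = 3+3 = 6,  c = 325−6² = 289
v_rel = (-3, 13),  |v_rel|² = 178;  v_rel·d = (-3)·(-1) + (13)·(18) = 237
178·t² − 474·t + 289 = 0  ⇒  m = 237² − 178·289 = 4727
m = 4727 > 0,  v_rel·d = 237 > 0  ⇒  inside

inside=yes margin=4727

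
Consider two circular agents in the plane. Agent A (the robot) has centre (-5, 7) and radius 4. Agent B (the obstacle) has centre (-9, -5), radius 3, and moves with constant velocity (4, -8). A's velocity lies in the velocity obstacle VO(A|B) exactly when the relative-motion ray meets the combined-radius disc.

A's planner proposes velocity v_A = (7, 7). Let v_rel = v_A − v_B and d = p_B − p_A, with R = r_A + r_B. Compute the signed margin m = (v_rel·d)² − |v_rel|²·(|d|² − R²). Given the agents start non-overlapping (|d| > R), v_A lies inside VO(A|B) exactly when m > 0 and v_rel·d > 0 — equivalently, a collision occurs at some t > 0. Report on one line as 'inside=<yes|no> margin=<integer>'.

d = (-4, -12),  |d|² = 160;  R = 4+3 = 7,  c = 160−7² = 111
v_rel = (3, 15),  |v_rel|² = 234;  v_rel·d = (3)·(-4) + (15)·(-12) = -192
234·t² + 384·t + 111 = 0  ⇒  m = (-192)² − 234·111 = 10890
m = 10890 > 0,  v_rel·d = -192 < 0  ⇒  outside

inside=no margin=10890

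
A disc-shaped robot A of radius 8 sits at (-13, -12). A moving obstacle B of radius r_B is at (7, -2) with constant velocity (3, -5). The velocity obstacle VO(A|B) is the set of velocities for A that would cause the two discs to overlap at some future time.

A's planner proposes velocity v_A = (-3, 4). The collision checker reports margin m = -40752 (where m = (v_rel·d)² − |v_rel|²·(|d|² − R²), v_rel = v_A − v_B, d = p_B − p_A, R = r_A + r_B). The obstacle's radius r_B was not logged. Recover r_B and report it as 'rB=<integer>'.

m = -40752
d = (20, 10);  v_rel = (-6, 9),  |v_rel|² = 117
v_rel×d = (-6)·(10) − (9)·(20) = -240
since m = R²·117 − (-240)²:  R² = (57600 + -40752) / 117 = 144
R = √144 = 12  ⇒  r_B = 12 − 8 = 4

rB=4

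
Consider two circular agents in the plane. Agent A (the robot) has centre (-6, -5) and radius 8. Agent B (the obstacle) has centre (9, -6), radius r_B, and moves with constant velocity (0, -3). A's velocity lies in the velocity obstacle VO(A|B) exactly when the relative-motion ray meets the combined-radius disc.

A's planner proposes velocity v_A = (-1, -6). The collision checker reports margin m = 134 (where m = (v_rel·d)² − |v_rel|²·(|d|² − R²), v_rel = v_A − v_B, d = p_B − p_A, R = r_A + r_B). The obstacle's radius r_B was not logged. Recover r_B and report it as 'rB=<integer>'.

m = 134
d = (15, -1);  v_rel = (-1, -3),  |v_rel|² = 10
v_rel×d = (-1)·(-1) − (-3)·(15) = 46
since m = R²·10 − 46²:  R² = (2116 + 134) / 10 = 225
R = √225 = 15  ⇒  r_B = 15 − 8 = 7

rB=7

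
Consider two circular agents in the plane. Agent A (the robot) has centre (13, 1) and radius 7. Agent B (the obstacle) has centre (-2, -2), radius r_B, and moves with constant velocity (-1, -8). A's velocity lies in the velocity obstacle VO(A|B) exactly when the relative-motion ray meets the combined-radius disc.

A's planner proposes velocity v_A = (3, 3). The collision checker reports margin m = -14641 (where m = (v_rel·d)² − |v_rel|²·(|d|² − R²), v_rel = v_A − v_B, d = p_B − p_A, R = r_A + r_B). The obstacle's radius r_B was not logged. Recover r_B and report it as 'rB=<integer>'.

m = -14641
d = (-15, -3);  v_rel = (4, 11),  |v_rel|² = 137
v_rel×d = (4)·(-3) − (11)·(-15) = 153
since m = R²·137 − 153²:  R² = (23409 + -14641) / 137 = 64
R = √64 = 8  ⇒  r_B = 8 − 7 = 1

rB=1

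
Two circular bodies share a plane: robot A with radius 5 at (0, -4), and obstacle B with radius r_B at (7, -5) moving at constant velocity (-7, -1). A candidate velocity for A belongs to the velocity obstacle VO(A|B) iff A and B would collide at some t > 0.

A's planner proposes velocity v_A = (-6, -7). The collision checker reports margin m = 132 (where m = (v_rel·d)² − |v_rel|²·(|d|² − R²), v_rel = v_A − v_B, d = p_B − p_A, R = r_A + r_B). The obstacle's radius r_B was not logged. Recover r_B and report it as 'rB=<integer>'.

m = 132
d = (7, -1);  v_rel = (1, -6),  |v_rel|² = 37
v_rel×d = (1)·(-1) − (-6)·(7) = 41
since m = R²·37 − 41²:  R² = (1681 + 132) / 37 = 49
R = √49 = 7  ⇒  r_B = 7 − 5 = 2

rB=2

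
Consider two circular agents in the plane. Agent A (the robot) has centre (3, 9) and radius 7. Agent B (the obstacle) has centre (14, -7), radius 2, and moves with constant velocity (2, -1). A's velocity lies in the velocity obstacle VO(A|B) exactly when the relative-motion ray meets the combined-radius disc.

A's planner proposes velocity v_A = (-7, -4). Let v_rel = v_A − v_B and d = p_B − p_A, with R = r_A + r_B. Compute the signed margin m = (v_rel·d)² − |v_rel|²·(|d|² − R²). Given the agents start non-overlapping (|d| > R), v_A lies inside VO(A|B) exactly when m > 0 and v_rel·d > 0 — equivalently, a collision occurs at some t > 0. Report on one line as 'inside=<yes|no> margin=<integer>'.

d = (11, -16),  |d|² = 377;  R = 7+2 = 9,  c = 377−9² = 296
v_rel = (-9, -3),  |v_rel|² = 90;  v_rel·d = (-9)·(11) + (-3)·(-16) = -51
90·t² + 102·t + 296 = 0  ⇒  m = (-51)² − 90·296 = -24039
m = -24039 < 0,  v_rel·d = -51 < 0  ⇒  outside

inside=no margin=-24039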